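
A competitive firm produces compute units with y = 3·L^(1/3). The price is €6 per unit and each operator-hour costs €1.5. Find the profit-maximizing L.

MP_L = (1/3)·3·L^(-2/3) = L^(-2/3).
Profit maximization for a price taker requires P·MP_L = w: 6·L^(-2/3) = 1.5.
So L^(-2/3) = 0.25, which gives L = 8.

L* = 8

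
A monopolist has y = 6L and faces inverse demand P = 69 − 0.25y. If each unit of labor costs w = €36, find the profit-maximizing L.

Marginal revenue from the inverse demand is MR = 69 − 0.5y.
The marginal product is MP_L = 6.
A monopolist hires until marginal revenue product equals the wage: MR·MP_L = w.
(69 − 3L)·6 = 36, so L = 21.

L* = 21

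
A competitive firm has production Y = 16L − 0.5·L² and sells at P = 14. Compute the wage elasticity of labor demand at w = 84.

ε = -0.6

From P·MP_L = w with MP_L = 16 − L, labor demand is L(w) = 16 − w/14.
dL/dw = −1/(14) = -1/14.
At w = 84, L = 10, so ε = (dL/dw)·(w/L) = (-1/14)·(84/10) = -0.6.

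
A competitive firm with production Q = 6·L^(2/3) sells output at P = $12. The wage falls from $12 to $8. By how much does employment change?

ΔL = 152

From P·MP_L = w with MP_L = 4·L^(-1/3), the labor demand is L(w) = (48/w)^(3).
At w = 12: L = 64. At w = 8: L = 216.
ΔL = 216 − 64 = 152.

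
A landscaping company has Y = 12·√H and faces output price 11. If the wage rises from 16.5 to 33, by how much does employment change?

ΔH = -12

From P·MP_H = w with MP_H = 6·H^(-1/2), the labor demand is H(w) = (66/w)^(2).
At w = 16.5: H = 16. At w = 33: H = 4.
ΔH = 4 − 16 = -12.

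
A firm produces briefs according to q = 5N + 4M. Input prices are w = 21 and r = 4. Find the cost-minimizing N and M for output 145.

The inputs are perfect substitutes, so the firm uses whichever has the lower cost per unit of output.
Cost per unit of output via N is w/5 = 4.2; via M it is r/4 = 1. M is cheaper.
Producing q = 145 with M alone: N = 0, M = 36.25.

N* = 0, M* = 36.25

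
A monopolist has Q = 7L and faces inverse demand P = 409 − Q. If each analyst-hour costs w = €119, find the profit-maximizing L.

L* = 28

Marginal revenue from the inverse demand is MR = 409 − 2Q.
The marginal product is MP_L = 7.
A monopolist hires until marginal revenue product equals the wage: MR·MP_L = w.
(409 − 14L)·7 = 119, so L = 28.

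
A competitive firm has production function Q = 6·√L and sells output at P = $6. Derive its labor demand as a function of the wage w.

L(w) = 324/w²

MP_L = (1/2)·6·L^(-1/2) = 3·L^(-1/2).
Setting P·MP_L = w: 18·L^(-1/2) = w.
Solving for L: L^(-1/2) = w/18, so L = (18/w)^(2).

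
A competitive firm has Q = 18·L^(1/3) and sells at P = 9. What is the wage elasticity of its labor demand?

MP_L = (1/3)·18·L^(-2/3), so P·MP_L = w gives 54·L^(-2/3) = w.
Solving, L(w) = (54/w)^(3/2). This is a constant-elasticity form: L ∝ w^(−3/2), so ε = −3/2.

ε = -1.5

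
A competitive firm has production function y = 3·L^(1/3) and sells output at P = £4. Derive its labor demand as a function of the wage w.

L(w) = (4/w)^(3/2)

MP_L = (1/3)·3·L^(-2/3) = L^(-2/3).
Setting P·MP_L = w: 4·L^(-2/3) = w.
Solving for L: L^(-2/3) = w/4, so L = (4/w)^(3/2).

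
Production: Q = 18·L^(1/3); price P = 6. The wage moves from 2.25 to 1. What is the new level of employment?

L* = 216

From P·MP_L = w with MP_L = 6·L^(-2/3), the labor demand is L(w) = (36/w)^(3/2).
At w = 2.25: L = 64. At w = 1: L = 216.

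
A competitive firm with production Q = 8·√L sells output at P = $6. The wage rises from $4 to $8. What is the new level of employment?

L* = 9

From P·MP_L = w with MP_L = 4·L^(-1/2), the labor demand is L(w) = (24/w)^(2).
At w = 4: L = 36. At w = 8: L = 9.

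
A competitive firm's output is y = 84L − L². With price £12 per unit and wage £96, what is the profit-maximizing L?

The marginal product of L is MP_L = 84 − 2L.
A price-taking firm hires until the value of the marginal product equals the wage: P·MP_L = w, so 12·(84 − 2L) = 96.
Then 84 − 2L = 8, giving L = 38.

L* = 38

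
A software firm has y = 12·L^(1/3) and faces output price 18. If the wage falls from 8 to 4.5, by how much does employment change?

ΔL = 37

From P·MP_L = w with MP_L = 4·L^(-2/3), the labor demand is L(w) = (72/w)^(3/2).
At w = 8: L = 27. At w = 4.5: L = 64.
ΔL = 64 − 27 = 37.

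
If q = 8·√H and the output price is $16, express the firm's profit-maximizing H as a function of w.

H(w) = 4096/w²

MP_H = (1/2)·8·H^(-1/2) = 4·H^(-1/2).
Setting P·MP_H = w: 64·H^(-1/2) = w.
Solving for H: H^(-1/2) = w/64, so H = (64/w)^(2).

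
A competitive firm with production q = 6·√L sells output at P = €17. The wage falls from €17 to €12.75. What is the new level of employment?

L* = 16

From P·MP_L = w with MP_L = 3·L^(-1/2), the labor demand is L(w) = (51/w)^(2).
At w = 17: L = 9. At w = 12.75: L = 16.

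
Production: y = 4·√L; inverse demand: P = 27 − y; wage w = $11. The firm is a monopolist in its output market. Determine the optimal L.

L* = 4

Marginal revenue from the inverse demand is MR = 27 − 2y.
The marginal product is MP_L = 2·L^(-1/2).
A monopolist hires until marginal revenue product equals the wage: MR·MP_L = w.
At L, y = 4·√L. Substituting and solving: (27 − 8·√L)·2·L^(-1/2) = 11 gives L = 4.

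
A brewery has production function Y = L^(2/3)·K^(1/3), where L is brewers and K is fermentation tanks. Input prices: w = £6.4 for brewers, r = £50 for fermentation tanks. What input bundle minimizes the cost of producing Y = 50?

L* = 125, K* = 8

Cost minimization requires the marginal rate of technical substitution to equal the input-price ratio: MP_L/MP_K = w/r.
Here MP_L/MP_K = (2/3)·(K/L)/(1/3) = 2·(K/L). Setting this equal to 6.4/50 = 0.128 gives K = 0.064L.
Substituting into Y = 50: L^(2/3)·(0.064L)^(1/3) = 50.
Solving, L = 125 and K = 8.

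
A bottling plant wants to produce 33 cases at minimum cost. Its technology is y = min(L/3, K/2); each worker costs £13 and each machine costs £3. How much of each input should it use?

L* = 99, K* = 66

With a fixed-proportions technology, the cost-minimizing bundle uses no slack in either input: L/3 = K/2 = y.
So L = 3·33 = 99 and K = 2·33 = 66.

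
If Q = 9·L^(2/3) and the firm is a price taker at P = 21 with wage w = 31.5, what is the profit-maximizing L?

MP_L = (2/3)·9·L^(-1/3) = 6·L^(-1/3).
Profit maximization for a price taker requires P·MP_L = w: 21·6·L^(-1/3) = 31.5.
So L^(-1/3) = 0.25, which gives L = 64.

L* = 64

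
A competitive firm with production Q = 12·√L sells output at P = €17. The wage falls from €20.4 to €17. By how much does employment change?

From P·MP_L = w with MP_L = 6·L^(-1/2), the labor demand is L(w) = (102/w)^(2).
At w = 20.4: L = 25. At w = 17: L = 36.
ΔL = 36 − 25 = 11.

ΔL = 11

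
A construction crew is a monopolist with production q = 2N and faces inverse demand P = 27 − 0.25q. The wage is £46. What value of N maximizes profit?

N* = 4

Marginal revenue from the inverse demand is MR = 27 − 0.5q.
The marginal product is MP_N = 2.
A monopolist hires until marginal revenue product equals the wage: MR·MP_N = w.
(27 − N)·2 = 46, so N = 4.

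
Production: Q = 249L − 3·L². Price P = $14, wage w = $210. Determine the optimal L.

L* = 39

The marginal product of L is MP_L = 249 − 6L.
A price-taking firm hires until the value of the marginal product equals the wage: P·MP_L = w, so 14·(249 − 6L) = 210.
Then 249 − 6L = 15, giving L = 39.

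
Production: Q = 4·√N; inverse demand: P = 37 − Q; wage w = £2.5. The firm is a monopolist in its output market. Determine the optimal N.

Marginal revenue from the inverse demand is MR = 37 − 2Q.
The marginal product is MP_N = 2·N^(-1/2).
A monopolist hires until marginal revenue product equals the wage: MR·MP_N = w.
At N, Q = 4·√N. Substituting and solving: (37 − 8·√N)·2·N^(-1/2) = 2.5 gives N = 16.

N* = 16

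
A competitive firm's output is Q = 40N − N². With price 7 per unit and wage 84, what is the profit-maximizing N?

N* = 14

The marginal product of N is MP_N = 40 − 2N.
A price-taking firm hires until the value of the marginal product equals the wage: P·MP_N = w, so 7·(40 − 2N) = 84.
Then 40 − 2N = 12, giving N = 14.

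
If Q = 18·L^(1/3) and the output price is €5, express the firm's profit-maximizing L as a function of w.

L(w) = (30/w)^(3/2)

MP_L = (1/3)·18·L^(-2/3) = 6·L^(-2/3).
Setting P·MP_L = w: 30·L^(-2/3) = w.
Solving for L: L^(-2/3) = w/30, so L = (30/w)^(3/2).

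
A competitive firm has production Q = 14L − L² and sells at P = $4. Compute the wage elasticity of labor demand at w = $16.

From P·MP_L = w with MP_L = 14 − 2L, labor demand is L(w) = (14 − w/4)/2.
dL/dw = −1/(8) = -0.125.
At w = 16, L = 5, so ε = (dL/dw)·(w/L) = (-0.125)·(16/5) = -0.4.

ε = -0.4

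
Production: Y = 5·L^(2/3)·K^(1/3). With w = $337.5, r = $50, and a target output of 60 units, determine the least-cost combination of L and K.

L* = 8, K* = 27

Cost minimization requires the marginal rate of technical substitution to equal the input-price ratio: MP_L/MP_K = w/r.
Here MP_L/MP_K = (2/3)·(K/L)/(1/3) = 2·(K/L). Setting this equal to 337.5/50 = 6.75 gives K = 3.375L.
Substituting into Y = 60: 5·L^(2/3)·(3.375L)^(1/3) = 60.
Solving, L = 8 and K = 27.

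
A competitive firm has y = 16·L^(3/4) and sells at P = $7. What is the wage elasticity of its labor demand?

MP_L = (3/4)·16·L^(-1/4), so P·MP_L = w gives 84·L^(-1/4) = w.
Solving, L(w) = (84/w)^(4). This is a constant-elasticity form: L ∝ w^(−4), so ε = −4.

ε = -4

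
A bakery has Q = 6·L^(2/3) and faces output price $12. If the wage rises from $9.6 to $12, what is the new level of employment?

L* = 64

From P·MP_L = w with MP_L = 4·L^(-1/3), the labor demand is L(w) = (48/w)^(3).
At w = 9.6: L = 125. At w = 12: L = 64.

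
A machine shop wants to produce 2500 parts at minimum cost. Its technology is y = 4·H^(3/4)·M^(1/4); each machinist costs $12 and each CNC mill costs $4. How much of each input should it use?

Cost minimization requires the marginal rate of technical substitution to equal the input-price ratio: MP_H/MP_M = w/r.
Here MP_H/MP_M = (3/4)·(M/H)/(1/4) = 3·(M/H). Setting this equal to 12/4 = 3 gives M = H.
Substituting into y = 2500: 4·H^(3/4)·(H)^(1/4) = 2500.
Solving, H = 625 and M = 625.

H* = 625, M* = 625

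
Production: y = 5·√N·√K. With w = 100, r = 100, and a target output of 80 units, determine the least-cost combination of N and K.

N* = 16, K* = 16

Cost minimization requires the marginal rate of technical substitution to equal the input-price ratio: MP_N/MP_K = w/r.
Here MP_N/MP_K = (1/2)·(K/N)/(1/2) = (K/N). Setting this equal to 100/100 = 1 gives K = N.
Substituting into y = 80: 5·N^(1/2)·(N)^(1/2) = 80.
Solving, N = 16 and K = 16.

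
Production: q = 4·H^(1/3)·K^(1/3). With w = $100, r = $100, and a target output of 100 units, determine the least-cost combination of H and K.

H* = 125, K* = 125

Cost minimization requires the marginal rate of technical substitution to equal the input-price ratio: MP_H/MP_K = w/r.
Here MP_H/MP_K = (1/3)·(K/H)/(1/3) = (K/H). Setting this equal to 100/100 = 1 gives K = H.
Substituting into q = 100: 4·H^(1/3)·(H)^(1/3) = 100.
Solving, H = 125 and K = 125.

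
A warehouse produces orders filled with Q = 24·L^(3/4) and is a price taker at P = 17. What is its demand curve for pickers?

MP_L = (3/4)·24·L^(-1/4) = 18·L^(-1/4).
Setting P·MP_L = w: 306·L^(-1/4) = w.
Solving for L: L^(-1/4) = w/306, so L = (306/w)^(4).

L(w) = (306/w)^(4)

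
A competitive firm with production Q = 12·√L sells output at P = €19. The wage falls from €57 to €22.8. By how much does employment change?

From P·MP_L = w with MP_L = 6·L^(-1/2), the labor demand is L(w) = (114/w)^(2).
At w = 57: L = 4. At w = 22.8: L = 25.
ΔL = 25 − 4 = 21.

ΔL = 21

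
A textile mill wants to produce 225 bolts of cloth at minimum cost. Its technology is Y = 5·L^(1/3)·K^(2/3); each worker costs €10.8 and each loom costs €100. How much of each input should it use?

L* = 125, K* = 27

Cost minimization requires the marginal rate of technical substitution to equal the input-price ratio: MP_L/MP_K = w/r.
Here MP_L/MP_K = (1/3)·(K/L)/(2/3) = 0.5·(K/L). Setting this equal to 10.8/100 = 0.108 gives K = 0.216L.
Substituting into Y = 225: 5·L^(1/3)·(0.216L)^(2/3) = 225.
Solving, L = 125 and K = 27.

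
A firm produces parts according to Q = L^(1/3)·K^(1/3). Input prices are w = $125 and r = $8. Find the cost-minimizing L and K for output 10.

L* = 8, K* = 125

Cost minimization requires the marginal rate of technical substitution to equal the input-price ratio: MP_L/MP_K = w/r.
Here MP_L/MP_K = (1/3)·(K/L)/(1/3) = (K/L). Setting this equal to 125/8 = 15.625 gives K = 15.625L.
Substituting into Q = 10: L^(1/3)·(15.625L)^(1/3) = 10.
Solving, L = 8 and K = 125.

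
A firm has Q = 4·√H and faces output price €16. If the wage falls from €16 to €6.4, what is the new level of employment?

H* = 25

From P·MP_H = w with MP_H = 2·H^(-1/2), the labor demand is H(w) = (32/w)^(2).
At w = 16: H = 4. At w = 6.4: H = 25.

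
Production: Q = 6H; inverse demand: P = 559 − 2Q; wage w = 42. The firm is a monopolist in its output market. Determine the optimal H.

H* = 23

Marginal revenue from the inverse demand is MR = 559 − 4Q.
The marginal product is MP_H = 6.
A monopolist hires until marginal revenue product equals the wage: MR·MP_H = w.
(559 − 24H)·6 = 42, so H = 23.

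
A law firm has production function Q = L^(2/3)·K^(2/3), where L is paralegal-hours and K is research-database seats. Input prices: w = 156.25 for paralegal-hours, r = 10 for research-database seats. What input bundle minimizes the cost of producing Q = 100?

Cost minimization requires the marginal rate of technical substitution to equal the input-price ratio: MP_L/MP_K = w/r.
Here MP_L/MP_K = (2/3)·(K/L)/(2/3) = (K/L). Setting this equal to 156.25/10 = 15.625 gives K = 15.625L.
Substituting into Q = 100: L^(2/3)·(15.625L)^(2/3) = 100.
Solving, L = 8 and K = 125.

L* = 8, K* = 125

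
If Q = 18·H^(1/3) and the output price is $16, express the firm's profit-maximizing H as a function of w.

H(w) = (96/w)^(3/2)

MP_H = (1/3)·18·H^(-2/3) = 6·H^(-2/3).
Setting P·MP_H = w: 96·H^(-2/3) = w.
Solving for H: H^(-2/3) = w/96, so H = (96/w)^(3/2).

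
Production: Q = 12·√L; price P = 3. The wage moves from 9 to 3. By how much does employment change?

From P·MP_L = w with MP_L = 6·L^(-1/2), the labor demand is L(w) = (18/w)^(2).
At w = 9: L = 4. At w = 3: L = 36.
ΔL = 36 − 4 = 32.

ΔL = 32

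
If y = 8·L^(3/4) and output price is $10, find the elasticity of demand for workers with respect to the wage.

MP_L = (3/4)·8·L^(-1/4), so P·MP_L = w gives 60·L^(-1/4) = w.
Solving, L(w) = (60/w)^(4). This is a constant-elasticity form: L ∝ w^(−4), so ε = −4.

ε = -4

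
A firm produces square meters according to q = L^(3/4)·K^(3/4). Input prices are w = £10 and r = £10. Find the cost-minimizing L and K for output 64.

L* = 16, K* = 16

Cost minimization requires the marginal rate of technical substitution to equal the input-price ratio: MP_L/MP_K = w/r.
Here MP_L/MP_K = (3/4)·(K/L)/(3/4) = (K/L). Setting this equal to 10/10 = 1 gives K = L.
Substituting into q = 64: L^(3/4)·(L)^(3/4) = 64.
Solving, L = 16 and K = 16.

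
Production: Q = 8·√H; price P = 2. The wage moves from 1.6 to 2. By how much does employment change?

ΔH = -9

From P·MP_H = w with MP_H = 4·H^(-1/2), the labor demand is H(w) = (8/w)^(2).
At w = 1.6: H = 25. At w = 2: H = 16.
ΔH = 16 − 25 = -9.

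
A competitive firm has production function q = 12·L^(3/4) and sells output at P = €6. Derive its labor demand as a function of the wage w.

L(w) = 8503056/w^(4)

MP_L = (3/4)·12·L^(-1/4) = 9·L^(-1/4).
Setting P·MP_L = w: 54·L^(-1/4) = w.
Solving for L: L^(-1/4) = w/54, so L = (54/w)^(4).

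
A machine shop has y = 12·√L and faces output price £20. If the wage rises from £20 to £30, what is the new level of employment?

From P·MP_L = w with MP_L = 6·L^(-1/2), the labor demand is L(w) = (120/w)^(2).
At w = 20: L = 36. At w = 30: L = 16.

L* = 16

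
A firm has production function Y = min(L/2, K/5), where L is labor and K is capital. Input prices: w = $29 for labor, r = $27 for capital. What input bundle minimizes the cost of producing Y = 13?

L* = 26, K* = 65

With a fixed-proportions technology, the cost-minimizing bundle uses no slack in either input: L/2 = K/5 = Y.
So L = 2·13 = 26 and K = 5·13 = 65.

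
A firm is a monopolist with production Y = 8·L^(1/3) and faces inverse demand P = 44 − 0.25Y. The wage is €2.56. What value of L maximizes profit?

L* = 125

Marginal revenue from the inverse demand is MR = 44 − 0.5Y.
The marginal product is MP_L = (8/3)·L^(-2/3).
A monopolist hires until marginal revenue product equals the wage: MR·MP_L = w.
At L, Y = 8·L^(1/3). Substituting and solving: (44 − 4·L^(1/3))·(8/3)·L^(-2/3) = 2.56 gives L = 125.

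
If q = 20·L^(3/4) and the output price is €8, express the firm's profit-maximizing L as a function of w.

MP_L = (3/4)·20·L^(-1/4) = 15·L^(-1/4).
Setting P·MP_L = w: 120·L^(-1/4) = w.
Solving for L: L^(-1/4) = w/120, so L = (120/w)^(4).

L(w) = (120/w)^(4)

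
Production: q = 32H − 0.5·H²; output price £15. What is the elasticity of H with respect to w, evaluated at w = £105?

From P·MP_H = w with MP_H = 32 − H, labor demand is H(w) = 32 − w/15.
dH/dw = −1/(15) = -1/15.
At w = 105, H = 25, so ε = (dH/dw)·(w/H) = (-1/15)·(105/25) = -0.28.

ε = -0.28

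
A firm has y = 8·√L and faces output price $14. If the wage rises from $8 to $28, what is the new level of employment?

From P·MP_L = w with MP_L = 4·L^(-1/2), the labor demand is L(w) = (56/w)^(2).
At w = 8: L = 49. At w = 28: L = 4.

L* = 4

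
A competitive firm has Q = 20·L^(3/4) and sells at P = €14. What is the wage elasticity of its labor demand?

ε = -4

MP_L = (3/4)·20·L^(-1/4), so P·MP_L = w gives 210·L^(-1/4) = w.
Solving, L(w) = (210/w)^(4). This is a constant-elasticity form: L ∝ w^(−4), so ε = −4.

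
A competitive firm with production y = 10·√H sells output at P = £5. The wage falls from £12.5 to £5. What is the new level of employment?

From P·MP_H = w with MP_H = 5·H^(-1/2), the labor demand is H(w) = (25/w)^(2).
At w = 12.5: H = 4. At w = 5: H = 25.

H* = 25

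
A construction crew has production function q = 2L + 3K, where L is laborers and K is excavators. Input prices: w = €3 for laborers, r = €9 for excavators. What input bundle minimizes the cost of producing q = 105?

The inputs are perfect substitutes, so the firm uses whichever has the lower cost per unit of output.
Cost per unit of output via L is w/2 = 1.5; via K it is r/3 = 3. L is cheaper.
Producing q = 105 with L alone: L = 52.5, K = 0.

L* = 52.5, K* = 0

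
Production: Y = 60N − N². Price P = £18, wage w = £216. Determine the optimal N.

The marginal product of N is MP_N = 60 − 2N.
A price-taking firm hires until the value of the marginal product equals the wage: P·MP_N = w, so 18·(60 − 2N) = 216.
Then 60 − 2N = 12, giving N = 24.

N* = 24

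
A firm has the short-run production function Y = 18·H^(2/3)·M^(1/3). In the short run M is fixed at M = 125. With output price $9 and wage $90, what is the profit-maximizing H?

H* = 216

With M = 125, MP_H = (2/3)·18·H^(-1/3)·125^(1/3) = 60·H^(-1/3).
Profit maximization for a price taker requires P·MP_H = w: 9·60·H^(-1/3) = 90.
So H^(-1/3) = 1/6, which gives H = 216.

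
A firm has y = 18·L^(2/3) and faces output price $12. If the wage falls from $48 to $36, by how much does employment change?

ΔL = 37

From P·MP_L = w with MP_L = 12·L^(-1/3), the labor demand is L(w) = (144/w)^(3).
At w = 48: L = 27. At w = 36: L = 64.
ΔL = 64 − 27 = 37.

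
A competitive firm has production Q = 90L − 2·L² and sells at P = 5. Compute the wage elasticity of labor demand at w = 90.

From P·MP_L = w with MP_L = 90 − 4L, labor demand is L(w) = (90 − w/5)/4.
dL/dw = −1/(20) = -0.05.
At w = 90, L = 18, so ε = (dL/dw)·(w/L) = (-0.05)·(90/18) = -0.25.

ε = -0.25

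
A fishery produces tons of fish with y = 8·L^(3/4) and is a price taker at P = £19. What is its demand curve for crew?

L(w) = (114/w)^(4)

MP_L = (3/4)·8·L^(-1/4) = 6·L^(-1/4).
Setting P·MP_L = w: 114·L^(-1/4) = w.
Solving for L: L^(-1/4) = w/114, so L = (114/w)^(4).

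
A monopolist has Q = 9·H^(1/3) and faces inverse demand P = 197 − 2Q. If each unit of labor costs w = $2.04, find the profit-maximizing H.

Marginal revenue from the inverse demand is MR = 197 − 4Q.
The marginal product is MP_H = 3·H^(-2/3).
A monopolist hires until marginal revenue product equals the wage: MR·MP_H = w.
At H, Q = 9·H^(1/3). Substituting and solving: (197 − 36·H^(1/3))·3·H^(-2/3) = 2.04 gives H = 125.

H* = 125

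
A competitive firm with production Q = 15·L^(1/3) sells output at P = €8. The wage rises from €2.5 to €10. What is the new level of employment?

L* = 8

From P·MP_L = w with MP_L = 5·L^(-2/3), the labor demand is L(w) = (40/w)^(3/2).
At w = 2.5: L = 64. At w = 10: L = 8.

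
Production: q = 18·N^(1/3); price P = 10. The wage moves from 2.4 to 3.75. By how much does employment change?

From P·MP_N = w with MP_N = 6·N^(-2/3), the labor demand is N(w) = (60/w)^(3/2).
At w = 2.4: N = 125. At w = 3.75: N = 64.
ΔN = 64 − 125 = -61.

ΔN = -61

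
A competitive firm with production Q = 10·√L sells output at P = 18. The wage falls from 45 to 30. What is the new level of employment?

L* = 9

From P·MP_L = w with MP_L = 5·L^(-1/2), the labor demand is L(w) = (90/w)^(2).
At w = 45: L = 4. At w = 30: L = 9.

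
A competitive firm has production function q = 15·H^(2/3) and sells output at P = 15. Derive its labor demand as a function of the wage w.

MP_H = (2/3)·15·H^(-1/3) = 10·H^(-1/3).
Setting P·MP_H = w: 150·H^(-1/3) = w.
Solving for H: H^(-1/3) = w/150, so H = (150/w)^(3).

H(w) = 3375000/w³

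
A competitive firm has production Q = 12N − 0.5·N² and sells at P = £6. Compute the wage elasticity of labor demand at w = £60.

From P·MP_N = w with MP_N = 12 − N, labor demand is N(w) = 12 − w/6.
dN/dw = −1/(6) = -1/6.
At w = 60, N = 2, so ε = (dN/dw)·(w/N) = (-1/6)·(60/2) = -5.

ε = -5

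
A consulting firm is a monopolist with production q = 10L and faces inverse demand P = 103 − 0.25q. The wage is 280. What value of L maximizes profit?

L* = 15

Marginal revenue from the inverse demand is MR = 103 − 0.5q.
The marginal product is MP_L = 10.
A monopolist hires until marginal revenue product equals the wage: MR·MP_L = w.
(103 − 5L)·10 = 280, so L = 15.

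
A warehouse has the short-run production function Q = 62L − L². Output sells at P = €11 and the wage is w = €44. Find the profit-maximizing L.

The marginal product of L is MP_L = 62 − 2L.
A price-taking firm hires until the value of the marginal product equals the wage: P·MP_L = w, so 11·(62 − 2L) = 44.
Then 62 − 2L = 4, giving L = 29.

L* = 29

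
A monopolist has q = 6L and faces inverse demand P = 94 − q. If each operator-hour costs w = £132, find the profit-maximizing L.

L* = 6

Marginal revenue from the inverse demand is MR = 94 − 2q.
The marginal product is MP_L = 6.
A monopolist hires until marginal revenue product equals the wage: MR·MP_L = w.
(94 − 12L)·6 = 132, so L = 6.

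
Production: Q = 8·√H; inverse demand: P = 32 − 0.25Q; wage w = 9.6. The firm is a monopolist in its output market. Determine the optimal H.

Marginal revenue from the inverse demand is MR = 32 − 0.5Q.
The marginal product is MP_H = 4·H^(-1/2).
A monopolist hires until marginal revenue product equals the wage: MR·MP_H = w.
At H, Q = 8·√H. Substituting and solving: (32 − 4·√H)·4·H^(-1/2) = 9.6 gives H = 25.

H* = 25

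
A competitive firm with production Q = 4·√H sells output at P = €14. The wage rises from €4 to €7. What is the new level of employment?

From P·MP_H = w with MP_H = 2·H^(-1/2), the labor demand is H(w) = (28/w)^(2).
At w = 4: H = 49. At w = 7: H = 16.

H* = 16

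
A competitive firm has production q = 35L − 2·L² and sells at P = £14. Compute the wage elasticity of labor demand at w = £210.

From P·MP_L = w with MP_L = 35 − 4L, labor demand is L(w) = (35 − w/14)/4.
dL/dw = −1/(56) = -1/56.
At w = 210, L = 5, so ε = (dL/dw)·(w/L) = (-1/56)·(210/5) = -0.75.

ε = -0.75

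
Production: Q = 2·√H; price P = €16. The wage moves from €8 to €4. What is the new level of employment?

H* = 16

From P·MP_H = w with MP_H = H^(-1/2), the labor demand is H(w) = (16/w)^(2).
At w = 8: H = 4. At w = 4: H = 16.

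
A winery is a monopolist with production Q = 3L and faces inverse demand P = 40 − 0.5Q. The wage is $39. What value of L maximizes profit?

L* = 9

Marginal revenue from the inverse demand is MR = 40 − Q.
The marginal product is MP_L = 3.
A monopolist hires until marginal revenue product equals the wage: MR·MP_L = w.
(40 − 3L)·3 = 39, so L = 9.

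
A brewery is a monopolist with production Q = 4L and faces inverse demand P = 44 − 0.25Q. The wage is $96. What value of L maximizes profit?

L* = 10

Marginal revenue from the inverse demand is MR = 44 − 0.5Q.
The marginal product is MP_L = 4.
A monopolist hires until marginal revenue product equals the wage: MR·MP_L = w.
(44 − 2L)·4 = 96, so L = 10.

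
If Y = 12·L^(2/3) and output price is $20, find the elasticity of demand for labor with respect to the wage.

MP_L = (2/3)·12·L^(-1/3), so P·MP_L = w gives 160·L^(-1/3) = w.
Solving, L(w) = (160/w)^(3). This is a constant-elasticity form: L ∝ w^(−3), so ε = −3.

ε = -3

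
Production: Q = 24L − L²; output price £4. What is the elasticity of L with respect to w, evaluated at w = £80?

From P·MP_L = w with MP_L = 24 − 2L, labor demand is L(w) = (24 − w/4)/2.
dL/dw = −1/(8) = -0.125.
At w = 80, L = 2, so ε = (dL/dw)·(w/L) = (-0.125)·(80/2) = -5.

ε = -5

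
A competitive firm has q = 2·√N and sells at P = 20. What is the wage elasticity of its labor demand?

MP_N = (1/2)·2·N^(-1/2), so P·MP_N = w gives 20·N^(-1/2) = w.
Solving, N(w) = (20/w)^(2). This is a constant-elasticity form: N ∝ w^(−2), so ε = −2.

ε = -2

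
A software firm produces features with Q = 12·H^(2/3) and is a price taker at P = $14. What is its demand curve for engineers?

H(w) = 1404928/w³

MP_H = (2/3)·12·H^(-1/3) = 8·H^(-1/3).
Setting P·MP_H = w: 112·H^(-1/3) = w.
Solving for H: H^(-1/3) = w/112, so H = (112/w)^(3).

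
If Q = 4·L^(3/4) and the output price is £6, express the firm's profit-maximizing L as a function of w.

L(w) = 104976/w^(4)

MP_L = (3/4)·4·L^(-1/4) = 3·L^(-1/4).
Setting P·MP_L = w: 18·L^(-1/4) = w.
Solving for L: L^(-1/4) = w/18, so L = (18/w)^(4).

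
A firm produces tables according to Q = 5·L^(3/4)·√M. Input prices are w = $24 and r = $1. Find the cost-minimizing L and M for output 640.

L* = 16, M* = 256

Cost minimization requires the marginal rate of technical substitution to equal the input-price ratio: MP_L/MP_M = w/r.
Here MP_L/MP_M = (3/4)·(M/L)/(1/2) = 1.5·(M/L). Setting this equal to 24/1 = 24 gives M = 16L.
Substituting into Q = 640: 5·L^(3/4)·(16L)^(1/2) = 640.
Solving, L = 16 and M = 256.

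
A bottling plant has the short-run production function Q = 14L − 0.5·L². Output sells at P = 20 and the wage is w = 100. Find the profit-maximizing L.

L* = 9

The marginal product of L is MP_L = 14 − L.
A price-taking firm hires until the value of the marginal product equals the wage: P·MP_L = w, so 20·(14 − L) = 100.
Then 14 − L = 5, giving L = 9.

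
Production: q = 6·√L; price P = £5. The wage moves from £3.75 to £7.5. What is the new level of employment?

L* = 4

From P·MP_L = w with MP_L = 3·L^(-1/2), the labor demand is L(w) = (15/w)^(2).
At w = 3.75: L = 16. At w = 7.5: L = 4.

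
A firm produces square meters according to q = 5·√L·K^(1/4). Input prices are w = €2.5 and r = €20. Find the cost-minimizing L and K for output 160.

L* = 256, K* = 16

Cost minimization requires the marginal rate of technical substitution to equal the input-price ratio: MP_L/MP_K = w/r.
Here MP_L/MP_K = (1/2)·(K/L)/(1/4) = 2·(K/L). Setting this equal to 2.5/20 = 0.125 gives K = 0.0625L.
Substituting into q = 160: 5·L^(1/2)·(0.0625L)^(1/4) = 160.
Solving, L = 256 and K = 16.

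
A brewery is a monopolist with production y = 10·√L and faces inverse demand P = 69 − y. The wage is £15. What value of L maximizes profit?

L* = 9

Marginal revenue from the inverse demand is MR = 69 − 2y.
The marginal product is MP_L = 5·L^(-1/2).
A monopolist hires until marginal revenue product equals the wage: MR·MP_L = w.
At L, y = 10·√L. Substituting and solving: (69 − 20·√L)·5·L^(-1/2) = 15 gives L = 9.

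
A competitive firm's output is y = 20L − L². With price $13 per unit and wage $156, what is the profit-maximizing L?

L* = 4

The marginal product of L is MP_L = 20 − 2L.
A price-taking firm hires until the value of the marginal product equals the wage: P·MP_L = w, so 13·(20 − 2L) = 156.
Then 20 − 2L = 12, giving L = 4.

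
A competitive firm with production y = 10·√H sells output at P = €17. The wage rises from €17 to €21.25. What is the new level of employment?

H* = 16

From P·MP_H = w with MP_H = 5·H^(-1/2), the labor demand is H(w) = (85/w)^(2).
At w = 17: H = 25. At w = 21.25: H = 16.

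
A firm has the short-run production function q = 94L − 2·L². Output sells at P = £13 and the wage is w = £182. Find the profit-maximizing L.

The marginal product of L is MP_L = 94 − 4L.
A price-taking firm hires until the value of the marginal product equals the wage: P·MP_L = w, so 13·(94 − 4L) = 182.
Then 94 − 4L = 14, giving L = 20.

L* = 20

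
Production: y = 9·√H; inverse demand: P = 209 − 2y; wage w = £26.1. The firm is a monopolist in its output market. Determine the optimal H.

H* = 25

Marginal revenue from the inverse demand is MR = 209 − 4y.
The marginal product is MP_H = 4.5·H^(-1/2).
A monopolist hires until marginal revenue product equals the wage: MR·MP_H = w.
At H, y = 9·√H. Substituting and solving: (209 − 36·√H)·4.5·H^(-1/2) = 26.1 gives H = 25.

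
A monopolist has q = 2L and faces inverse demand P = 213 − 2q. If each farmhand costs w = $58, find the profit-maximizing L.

Marginal revenue from the inverse demand is MR = 213 − 4q.
The marginal product is MP_L = 2.
A monopolist hires until marginal revenue product equals the wage: MR·MP_L = w.
(213 − 8L)·2 = 58, so L = 23.

L* = 23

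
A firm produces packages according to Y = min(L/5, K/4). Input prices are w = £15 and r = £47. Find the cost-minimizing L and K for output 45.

With a fixed-proportions technology, the cost-minimizing bundle uses no slack in either input: L/5 = K/4 = Y.
So L = 5·45 = 225 and K = 4·45 = 180.

L* = 225, K* = 180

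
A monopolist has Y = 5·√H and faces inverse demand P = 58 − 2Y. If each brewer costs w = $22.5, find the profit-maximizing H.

Marginal revenue from the inverse demand is MR = 58 − 4Y.
The marginal product is MP_H = 2.5·H^(-1/2).
A monopolist hires until marginal revenue product equals the wage: MR·MP_H = w.
At H, Y = 5·√H. Substituting and solving: (58 − 20·√H)·2.5·H^(-1/2) = 22.5 gives H = 4.

H* = 4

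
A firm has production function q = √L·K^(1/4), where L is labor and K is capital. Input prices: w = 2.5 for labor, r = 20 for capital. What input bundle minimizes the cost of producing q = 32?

Cost minimization requires the marginal rate of technical substitution to equal the input-price ratio: MP_L/MP_K = w/r.
Here MP_L/MP_K = (1/2)·(K/L)/(1/4) = 2·(K/L). Setting this equal to 2.5/20 = 0.125 gives K = 0.0625L.
Substituting into q = 32: L^(1/2)·(0.0625L)^(1/4) = 32.
Solving, L = 256 and K = 16.

L* = 256, K* = 16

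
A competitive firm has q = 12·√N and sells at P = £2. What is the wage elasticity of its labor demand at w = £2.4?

MP_N = (1/2)·12·N^(-1/2), so P·MP_N = w gives 12·N^(-1/2) = w.
Solving, N(w) = (12/w)^(2). This is a constant-elasticity form: N ∝ w^(−2), so ε = −2.

ε = -2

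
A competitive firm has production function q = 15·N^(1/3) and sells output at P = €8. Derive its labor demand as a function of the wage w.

MP_N = (1/3)·15·N^(-2/3) = 5·N^(-2/3).
Setting P·MP_N = w: 40·N^(-2/3) = w.
Solving for N: N^(-2/3) = w/40, so N = (40/w)^(3/2).

N(w) = (40/w)^(3/2)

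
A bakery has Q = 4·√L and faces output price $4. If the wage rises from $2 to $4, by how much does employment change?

ΔL = -12

From P·MP_L = w with MP_L = 2·L^(-1/2), the labor demand is L(w) = (8/w)^(2).
At w = 2: L = 16. At w = 4: L = 4.
ΔL = 4 − 16 = -12.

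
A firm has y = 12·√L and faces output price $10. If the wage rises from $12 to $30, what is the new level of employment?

L* = 4

From P·MP_L = w with MP_L = 6·L^(-1/2), the labor demand is L(w) = (60/w)^(2).
At w = 12: L = 25. At w = 30: L = 4.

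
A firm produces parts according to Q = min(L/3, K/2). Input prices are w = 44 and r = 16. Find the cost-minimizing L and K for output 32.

L* = 96, K* = 64

With a fixed-proportions technology, the cost-minimizing bundle uses no slack in either input: L/3 = K/2 = Q.
So L = 3·32 = 96 and K = 2·32 = 64.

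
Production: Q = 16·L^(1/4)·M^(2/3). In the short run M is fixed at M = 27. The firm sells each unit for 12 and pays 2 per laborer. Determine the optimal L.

With M = 27, MP_L = (1/4)·16·L^(-3/4)·27^(2/3) = 36·L^(-3/4).
Profit maximization for a price taker requires P·MP_L = w: 12·36·L^(-3/4) = 2.
So L^(-3/4) = 1/216, which gives L = 1296.

L* = 1296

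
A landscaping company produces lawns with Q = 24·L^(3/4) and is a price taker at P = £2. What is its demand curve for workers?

MP_L = (3/4)·24·L^(-1/4) = 18·L^(-1/4).
Setting P·MP_L = w: 36·L^(-1/4) = w.
Solving for L: L^(-1/4) = w/36, so L = (36/w)^(4).

L(w) = 1679616/w^(4)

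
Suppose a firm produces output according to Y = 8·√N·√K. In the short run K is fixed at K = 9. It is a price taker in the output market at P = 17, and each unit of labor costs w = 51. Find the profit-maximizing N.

N* = 16

With K = 9, MP_N = (1/2)·8·N^(-1/2)·9^(1/2) = 12·N^(-1/2).
Profit maximization for a price taker requires P·MP_N = w: 17·12·N^(-1/2) = 51.
So N^(-1/2) = 0.25, which gives N = 16.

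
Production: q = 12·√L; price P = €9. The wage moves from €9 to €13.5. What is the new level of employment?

L* = 16

From P·MP_L = w with MP_L = 6·L^(-1/2), the labor demand is L(w) = (54/w)^(2).
At w = 9: L = 36. At w = 13.5: L = 16.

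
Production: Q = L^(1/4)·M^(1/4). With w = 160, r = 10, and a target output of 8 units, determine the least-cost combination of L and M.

L* = 16, M* = 256

Cost minimization requires the marginal rate of technical substitution to equal the input-price ratio: MP_L/MP_M = w/r.
Here MP_L/MP_M = (1/4)·(M/L)/(1/4) = (M/L). Setting this equal to 160/10 = 16 gives M = 16L.
Substituting into Q = 8: L^(1/4)·(16L)^(1/4) = 8.
Solving, L = 16 and M = 256.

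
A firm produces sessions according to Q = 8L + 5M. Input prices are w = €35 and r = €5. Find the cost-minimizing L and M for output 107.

The inputs are perfect substitutes, so the firm uses whichever has the lower cost per unit of output.
Cost per unit of output via L is w/8 = 4.375; via M it is r/5 = 1. M is cheaper.
Producing Q = 107 with M alone: L = 0, M = 21.4.

L* = 0, M* = 21.4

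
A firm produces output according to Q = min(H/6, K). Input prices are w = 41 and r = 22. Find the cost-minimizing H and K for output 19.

H* = 114, K* = 19

With a fixed-proportions technology, the cost-minimizing bundle uses no slack in either input: H/6 = K = Q.
So H = 6·19 = 114 and K = 19.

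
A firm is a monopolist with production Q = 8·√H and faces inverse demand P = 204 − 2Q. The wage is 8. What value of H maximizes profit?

Marginal revenue from the inverse demand is MR = 204 − 4Q.
The marginal product is MP_H = 4·H^(-1/2).
A monopolist hires until marginal revenue product equals the wage: MR·MP_H = w.
At H, Q = 8·√H. Substituting and solving: (204 − 32·√H)·4·H^(-1/2) = 8 gives H = 36.

H* = 36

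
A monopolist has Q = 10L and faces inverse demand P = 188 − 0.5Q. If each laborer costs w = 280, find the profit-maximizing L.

L* = 16

Marginal revenue from the inverse demand is MR = 188 − Q.
The marginal product is MP_L = 10.
A monopolist hires until marginal revenue product equals the wage: MR·MP_L = w.
(188 − 10L)·10 = 280, so L = 16.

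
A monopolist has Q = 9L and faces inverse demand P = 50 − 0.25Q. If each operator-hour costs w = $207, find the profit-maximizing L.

L* = 6

Marginal revenue from the inverse demand is MR = 50 − 0.5Q.
The marginal product is MP_L = 9.
A monopolist hires until marginal revenue product equals the wage: MR·MP_L = w.
(50 − 4.5L)·9 = 207, so L = 6.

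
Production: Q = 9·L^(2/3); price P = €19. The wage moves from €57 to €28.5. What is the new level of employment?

From P·MP_L = w with MP_L = 6·L^(-1/3), the labor demand is L(w) = (114/w)^(3).
At w = 57: L = 8. At w = 28.5: L = 64.

L* = 64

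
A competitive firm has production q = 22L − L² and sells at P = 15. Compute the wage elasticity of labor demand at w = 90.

ε = -0.375

From P·MP_L = w with MP_L = 22 − 2L, labor demand is L(w) = (22 − w/15)/2.
dL/dw = −1/(30) = -1/30.
At w = 90, L = 8, so ε = (dL/dw)·(w/L) = (-1/30)·(90/8) = -0.375.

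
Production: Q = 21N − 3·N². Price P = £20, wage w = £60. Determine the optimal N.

The marginal product of N is MP_N = 21 − 6N.
A price-taking firm hires until the value of the marginal product equals the wage: P·MP_N = w, so 20·(21 − 6N) = 60.
Then 21 − 6N = 3, giving N = 3.

N* = 3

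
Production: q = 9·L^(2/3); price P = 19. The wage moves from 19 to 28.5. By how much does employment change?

ΔL = -152

From P·MP_L = w with MP_L = 6·L^(-1/3), the labor demand is L(w) = (114/w)^(3).
At w = 19: L = 216. At w = 28.5: L = 64.
ΔL = 64 − 216 = -152.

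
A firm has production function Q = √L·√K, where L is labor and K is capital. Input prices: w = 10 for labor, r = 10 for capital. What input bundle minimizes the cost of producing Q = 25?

Cost minimization requires the marginal rate of technical substitution to equal the input-price ratio: MP_L/MP_K = w/r.
Here MP_L/MP_K = (1/2)·(K/L)/(1/2) = (K/L). Setting this equal to 10/10 = 1 gives K = L.
Substituting into Q = 25: L^(1/2)·(L)^(1/2) = 25.
Solving, L = 25 and K = 25.

L* = 25, K* = 25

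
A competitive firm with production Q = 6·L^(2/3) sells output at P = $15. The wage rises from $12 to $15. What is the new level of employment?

L* = 64

From P·MP_L = w with MP_L = 4·L^(-1/3), the labor demand is L(w) = (60/w)^(3).
At w = 12: L = 125. At w = 15: L = 64.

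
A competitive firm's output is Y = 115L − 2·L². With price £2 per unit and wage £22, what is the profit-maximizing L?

L* = 26

The marginal product of L is MP_L = 115 − 4L.
A price-taking firm hires until the value of the marginal product equals the wage: P·MP_L = w, so 2·(115 − 4L) = 22.
Then 115 − 4L = 11, giving L = 26.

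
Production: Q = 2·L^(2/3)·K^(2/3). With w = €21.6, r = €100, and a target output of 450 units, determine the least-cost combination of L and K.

L* = 125, K* = 27

Cost minimization requires the marginal rate of technical substitution to equal the input-price ratio: MP_L/MP_K = w/r.
Here MP_L/MP_K = (2/3)·(K/L)/(2/3) = (K/L). Setting this equal to 21.6/100 = 0.216 gives K = 0.216L.
Substituting into Q = 450: 2·L^(2/3)·(0.216L)^(2/3) = 450.
Solving, L = 125 and K = 27.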